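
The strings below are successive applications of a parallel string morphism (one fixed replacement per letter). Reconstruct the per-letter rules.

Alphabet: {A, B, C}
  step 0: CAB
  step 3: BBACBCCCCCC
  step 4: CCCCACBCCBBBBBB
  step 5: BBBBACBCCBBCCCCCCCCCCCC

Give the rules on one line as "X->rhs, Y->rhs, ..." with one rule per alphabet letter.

  step 4 ⇒ step 5: CCCCACBCCBBBBBB ⇒ B·B·B·B·AC·B·CC·B·B·CC·CC·CC·CC·CC·CC
    A ↦ AC
    B ↦ CC
    C ↦ B

A->AC, B->CC, C->B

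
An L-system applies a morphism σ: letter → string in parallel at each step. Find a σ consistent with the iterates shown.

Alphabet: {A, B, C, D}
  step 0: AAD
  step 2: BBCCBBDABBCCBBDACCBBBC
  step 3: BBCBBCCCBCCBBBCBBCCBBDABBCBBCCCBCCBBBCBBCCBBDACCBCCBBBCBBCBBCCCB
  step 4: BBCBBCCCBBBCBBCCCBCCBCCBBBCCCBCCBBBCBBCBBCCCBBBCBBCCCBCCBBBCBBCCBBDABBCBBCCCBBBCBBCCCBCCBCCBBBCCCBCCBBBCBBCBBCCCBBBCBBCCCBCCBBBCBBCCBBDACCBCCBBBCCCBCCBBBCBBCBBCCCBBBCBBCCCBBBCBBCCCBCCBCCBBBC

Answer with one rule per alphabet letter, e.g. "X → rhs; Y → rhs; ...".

A->BDA, B->BBC, C->CCB, D->CB

  step 3 ⇒ step 4: BBCBBCCCBCCBBBCBBCCBBDABBCBBCCCBCCBBBCBBCCBBDACCBCCBBBCBBCBBCCCB ⇒ BBC·BBC·CCB·BBC·BBC·CCB·CCB·CCB·BBC·CCB·CCB·BBC·BBC·BBC·CCB·BBC·BBC·CCB·CCB·BBC·BBC·CB·BDA·BBC·BBC·CCB·BBC·BBC·CCB·CCB·CCB·BBC·CCB·CCB·BBC·BBC·BBC·CCB·BBC·BBC·CCB·CCB·BBC·BBC·CB·BDA·CCB·CCB·BBC·CCB·CCB·BBC·BBC·BBC·CCB·BBC·BBC·CCB·BBC·BBC·CCB·CCB·CCB·BBC
    A ↦ BDA
    B ↦ BBC
    C ↦ CCB
    D ↦ CB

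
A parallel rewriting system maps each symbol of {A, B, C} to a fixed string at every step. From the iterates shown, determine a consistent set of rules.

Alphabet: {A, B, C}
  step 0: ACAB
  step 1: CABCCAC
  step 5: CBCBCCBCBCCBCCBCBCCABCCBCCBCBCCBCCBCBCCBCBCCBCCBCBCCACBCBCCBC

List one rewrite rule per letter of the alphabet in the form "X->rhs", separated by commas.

  step 0 ⇒ step 1: ACAB ⇒ CA·BC·CA·C
    A ↦ CA
    B ↦ C
    C ↦ BC

A->CA, B->C, C->BC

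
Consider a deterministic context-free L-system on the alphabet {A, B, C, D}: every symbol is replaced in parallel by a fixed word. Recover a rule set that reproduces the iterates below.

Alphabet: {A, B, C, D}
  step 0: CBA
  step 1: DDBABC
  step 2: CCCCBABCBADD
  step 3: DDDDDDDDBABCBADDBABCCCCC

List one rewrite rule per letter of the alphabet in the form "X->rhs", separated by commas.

A->BC, B->BA, C->DD, D->CC

  step 2 ⇒ step 3: CCCCBABCBADD ⇒ DD·DD·DD·DD·BA·BC·BA·DD·BA·BC·CC·CC
    A ↦ BC
    B ↦ BA
    C ↦ DD
    D ↦ CC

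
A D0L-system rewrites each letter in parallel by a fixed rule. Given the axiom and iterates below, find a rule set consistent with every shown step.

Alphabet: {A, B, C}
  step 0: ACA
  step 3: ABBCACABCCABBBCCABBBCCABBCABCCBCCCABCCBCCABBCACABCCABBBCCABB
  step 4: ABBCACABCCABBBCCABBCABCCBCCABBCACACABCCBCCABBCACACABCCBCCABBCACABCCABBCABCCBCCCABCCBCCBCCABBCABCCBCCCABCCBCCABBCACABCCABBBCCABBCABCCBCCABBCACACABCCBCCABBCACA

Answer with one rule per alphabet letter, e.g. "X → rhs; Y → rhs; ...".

  step 3 ⇒ step 4: ABBCACABCCABBBCCABBBCCABBCABCCBCCCABCCBCCABBCACABCCABBBCCABB ⇒ ABB·CA·CA·BCC·ABB·BCC·ABB·CA·BCC·BCC·ABB·CA·CA·CA·BCC·BCC·ABB·CA·CA·CA·BCC·BCC·ABB·CA·CA·BCC·ABB·CA·BCC·BCC·CA·BCC·BCC·BCC·ABB·CA·BCC·BCC·CA·BCC·BCC·ABB·CA·CA·BCC·ABB·BCC·ABB·CA·BCC·BCC·ABB·CA·CA·CA·BCC·BCC·ABB·CA·CA
    A ↦ ABB
    B ↦ CA
    C ↦ BCC

A->ABB, B->CA, C->BCC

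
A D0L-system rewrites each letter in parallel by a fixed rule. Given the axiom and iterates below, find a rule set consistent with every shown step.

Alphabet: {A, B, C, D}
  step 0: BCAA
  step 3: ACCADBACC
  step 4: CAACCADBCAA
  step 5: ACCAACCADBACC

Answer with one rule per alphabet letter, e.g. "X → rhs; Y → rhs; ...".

  step 4 ⇒ step 5: CAACCADBCAA ⇒ A·C·C·A·A·C·CA·DB·A·C·C
    A ↦ C
    B ↦ DB
    C ↦ A
    D ↦ CA

A->C, B->DB, C->A, D->CA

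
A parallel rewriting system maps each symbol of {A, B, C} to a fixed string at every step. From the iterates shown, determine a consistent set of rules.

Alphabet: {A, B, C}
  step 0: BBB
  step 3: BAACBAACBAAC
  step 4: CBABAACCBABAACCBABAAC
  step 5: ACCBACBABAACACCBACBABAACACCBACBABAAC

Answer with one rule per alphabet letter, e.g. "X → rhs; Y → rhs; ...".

A->BA, B->C, C->AC

  step 4 ⇒ step 5: CBABAACCBABAACCBABAAC ⇒ AC·C·BA·C·BA·BA·AC·AC·C·BA·C·BA·BA·AC·AC·C·BA·C·BA·BA·AC
    A ↦ BA
    B ↦ C
    C ↦ AC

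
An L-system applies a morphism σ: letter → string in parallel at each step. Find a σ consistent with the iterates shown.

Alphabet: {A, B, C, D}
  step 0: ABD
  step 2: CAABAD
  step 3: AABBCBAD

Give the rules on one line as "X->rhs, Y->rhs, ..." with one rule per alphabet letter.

  step 2 ⇒ step 3: CAABAD ⇒ AA·B·B·C·B·AD
    A ↦ B
    B ↦ C
    C ↦ AA
    D ↦ AD

A->B, B->C, C->AA, D->AD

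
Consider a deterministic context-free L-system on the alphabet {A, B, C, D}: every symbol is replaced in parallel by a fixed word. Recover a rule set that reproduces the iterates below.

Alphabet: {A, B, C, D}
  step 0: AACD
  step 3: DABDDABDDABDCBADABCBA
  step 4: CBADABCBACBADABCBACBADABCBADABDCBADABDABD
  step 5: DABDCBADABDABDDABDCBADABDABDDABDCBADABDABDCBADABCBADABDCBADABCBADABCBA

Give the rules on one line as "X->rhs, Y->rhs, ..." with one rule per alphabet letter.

  step 4 ⇒ step 5: CBADABCBACBADABCBACBADABCBADABDCBADABDABD ⇒ D·AB·D·CBA·D·AB·D·AB·D·D·AB·D·CBA·D·AB·D·AB·D·D·AB·D·CBA·D·AB·D·AB·D·CBA·D·AB·CBA·D·AB·D·CBA·D·AB·CBA·D·AB·CBA
    A ↦ D
    B ↦ AB
    C ↦ D
    D ↦ CBA

A->D, B->AB, C->D, D->CBA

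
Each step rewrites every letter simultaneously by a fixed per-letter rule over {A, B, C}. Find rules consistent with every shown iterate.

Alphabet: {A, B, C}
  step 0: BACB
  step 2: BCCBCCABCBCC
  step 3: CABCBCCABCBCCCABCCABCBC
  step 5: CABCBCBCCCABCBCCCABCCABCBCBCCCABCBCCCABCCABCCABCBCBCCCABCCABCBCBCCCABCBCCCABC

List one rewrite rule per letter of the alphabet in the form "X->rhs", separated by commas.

  step 2 ⇒ step 3: BCCBCCABCBCC ⇒ CA·BC·BC·CA·BC·BC·C·CA·BC·CA·BC·BC
    A ↦ C
    B ↦ CA
    C ↦ BC

A->C, B->CA, C->BC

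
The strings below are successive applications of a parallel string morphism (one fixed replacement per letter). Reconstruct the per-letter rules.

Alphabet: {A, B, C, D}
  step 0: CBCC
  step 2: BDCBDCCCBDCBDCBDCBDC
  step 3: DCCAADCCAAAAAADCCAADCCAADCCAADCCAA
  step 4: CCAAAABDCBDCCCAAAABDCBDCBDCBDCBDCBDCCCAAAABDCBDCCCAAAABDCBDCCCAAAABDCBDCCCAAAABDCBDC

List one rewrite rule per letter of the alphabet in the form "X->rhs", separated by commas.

A->BDC, B->D, C->AA, D->CC

  step 3 ⇒ step 4: DCCAADCCAAAAAADCCAADCCAADCCAADCCAA ⇒ CC·AA·AA·BDC·BDC·CC·AA·AA·BDC·BDC·BDC·BDC·BDC·BDC·CC·AA·AA·BDC·BDC·CC·AA·AA·BDC·BDC·CC·AA·AA·BDC·BDC·CC·AA·AA·BDC·BDC
    A ↦ BDC
    C ↦ AA
    D ↦ CC
  step 2 ⇒ step 3: BDCBDCCCBDCBDCBDCBDC ⇒ D·CC·AA·D·CC·AA·AA·AA·D·CC·AA·D·CC·AA·D·CC·AA·D·CC·AA
    B ↦ D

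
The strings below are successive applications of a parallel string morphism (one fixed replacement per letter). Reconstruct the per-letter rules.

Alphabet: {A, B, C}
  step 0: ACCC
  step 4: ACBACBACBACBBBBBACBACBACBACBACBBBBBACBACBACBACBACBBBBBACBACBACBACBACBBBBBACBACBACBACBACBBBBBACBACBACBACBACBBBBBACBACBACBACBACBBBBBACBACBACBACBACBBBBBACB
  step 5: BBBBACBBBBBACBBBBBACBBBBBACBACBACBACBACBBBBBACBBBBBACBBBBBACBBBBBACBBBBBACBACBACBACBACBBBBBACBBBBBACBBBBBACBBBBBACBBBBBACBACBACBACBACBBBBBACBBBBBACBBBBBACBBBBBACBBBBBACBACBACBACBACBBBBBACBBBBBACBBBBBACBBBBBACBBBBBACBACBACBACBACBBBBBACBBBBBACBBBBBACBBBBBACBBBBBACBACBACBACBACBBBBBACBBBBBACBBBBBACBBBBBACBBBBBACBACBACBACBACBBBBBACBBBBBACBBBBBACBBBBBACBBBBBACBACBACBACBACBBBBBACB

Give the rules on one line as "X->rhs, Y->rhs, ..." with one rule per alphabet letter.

A->BB, B->ACB, C->BB

  step 4 ⇒ step 5: ACBACBACBACBBBBBACBACBACBACBACBBBBBACBACBACBACBACBBBBBACBACBACBACBACBBBBBACBACBACBACBACBBBBBACBACBACBACBACBBBBBACBACBACBACBACBBBBBACBACBACBACBACBBBBBACB ⇒ BB·BB·ACB·BB·BB·ACB·BB·BB·ACB·BB·BB·ACB·ACB·ACB·ACB·ACB·BB·BB·ACB·BB·BB·ACB·BB·BB·ACB·BB·BB·ACB·BB·BB·ACB·ACB·ACB·ACB·ACB·BB·BB·ACB·BB·BB·ACB·BB·BB·ACB·BB·BB·ACB·BB·BB·ACB·ACB·ACB·ACB·ACB·BB·BB·ACB·BB·BB·ACB·BB·BB·ACB·BB·BB·ACB·BB·BB·ACB·ACB·ACB·ACB·ACB·BB·BB·ACB·BB·BB·ACB·BB·BB·ACB·BB·BB·ACB·BB·BB·ACB·ACB·ACB·ACB·ACB·BB·BB·ACB·BB·BB·ACB·BB·BB·ACB·BB·BB·ACB·BB·BB·ACB·ACB·ACB·ACB·ACB·BB·BB·ACB·BB·BB·ACB·BB·BB·ACB·BB·BB·ACB·BB·BB·ACB·ACB·ACB·ACB·ACB·BB·BB·ACB·BB·BB·ACB·BB·BB·ACB·BB·BB·ACB·BB·BB·ACB·ACB·ACB·ACB·ACB·BB·BB·ACB
    A ↦ BB
    B ↦ ACB
    C ↦ BB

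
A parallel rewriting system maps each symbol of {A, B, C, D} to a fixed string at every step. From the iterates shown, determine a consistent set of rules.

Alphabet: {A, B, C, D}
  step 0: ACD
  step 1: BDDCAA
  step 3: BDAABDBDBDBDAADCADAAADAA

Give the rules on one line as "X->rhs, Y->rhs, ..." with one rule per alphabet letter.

A->BD, B->AD, C->DC, D->AA

  step 0 ⇒ step 1: ACD ⇒ BD·DC·AA
    A ↦ BD
    C ↦ DC
    D ↦ AA
    B ↦ AD  (constrained at step 1)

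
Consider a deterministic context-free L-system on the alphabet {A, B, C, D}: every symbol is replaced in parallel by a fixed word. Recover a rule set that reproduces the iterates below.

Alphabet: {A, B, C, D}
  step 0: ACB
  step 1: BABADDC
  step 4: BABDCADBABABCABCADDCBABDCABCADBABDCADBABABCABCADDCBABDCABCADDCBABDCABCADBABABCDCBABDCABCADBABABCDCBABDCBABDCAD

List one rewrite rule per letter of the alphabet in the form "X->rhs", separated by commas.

  step 0 ⇒ step 1: ACB ⇒ BAB·AD·DC
    A ↦ BAB
    B ↦ DC
    C ↦ AD
    D ↦ ABC  (constrained at step 1)

A->BAB, B->DC, C->AD, D->ABC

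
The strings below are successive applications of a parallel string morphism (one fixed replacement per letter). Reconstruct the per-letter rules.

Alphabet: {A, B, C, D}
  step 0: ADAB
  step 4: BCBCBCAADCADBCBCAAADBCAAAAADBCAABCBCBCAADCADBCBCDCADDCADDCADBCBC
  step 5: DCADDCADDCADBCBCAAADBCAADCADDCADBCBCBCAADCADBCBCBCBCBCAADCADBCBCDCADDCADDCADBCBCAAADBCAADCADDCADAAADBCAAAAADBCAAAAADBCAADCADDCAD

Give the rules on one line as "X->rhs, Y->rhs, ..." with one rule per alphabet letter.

  step 4 ⇒ step 5: BCBCBCAADCADBCBCAAADBCAAAAADBCAABCBCBCAADCADBCBCDCADDCADDCADBCBC ⇒ DC·AD·DC·AD·DC·AD·BC·BC·AA·AD·BC·AA·DC·AD·DC·AD·BC·BC·BC·AA·DC·AD·BC·BC·BC·BC·BC·AA·DC·AD·BC·BC·DC·AD·DC·AD·DC·AD·BC·BC·AA·AD·BC·AA·DC·AD·DC·AD·AA·AD·BC·AA·AA·AD·BC·AA·AA·AD·BC·AA·DC·AD·DC·AD
    A ↦ BC
    B ↦ DC
    C ↦ AD
    D ↦ AA

A->BC, B->DC, C->AD, D->AA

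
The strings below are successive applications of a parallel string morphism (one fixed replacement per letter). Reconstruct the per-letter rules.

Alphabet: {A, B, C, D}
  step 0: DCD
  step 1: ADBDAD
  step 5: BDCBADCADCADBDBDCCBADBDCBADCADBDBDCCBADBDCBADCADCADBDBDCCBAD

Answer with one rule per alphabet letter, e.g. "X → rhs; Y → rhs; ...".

A->CB, B->C, C->BD, D->AD

  step 0 ⇒ step 1: DCD ⇒ AD·BD·AD
    C ↦ BD
    D ↦ AD
    A ↦ CB  (constrained at step 1)
    B ↦ C  (constrained at step 1)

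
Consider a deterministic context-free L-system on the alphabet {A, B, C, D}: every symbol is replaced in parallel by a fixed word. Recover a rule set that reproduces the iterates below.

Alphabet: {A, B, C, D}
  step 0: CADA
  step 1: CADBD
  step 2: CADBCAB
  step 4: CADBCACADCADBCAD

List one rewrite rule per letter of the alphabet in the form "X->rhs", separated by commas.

A->D, B->CA, C->CA, D->B

  step 1 ⇒ step 2: CADBD ⇒ CA·D·B·CA·B
    A ↦ D
    B ↦ CA
    C ↦ CA
    D ↦ B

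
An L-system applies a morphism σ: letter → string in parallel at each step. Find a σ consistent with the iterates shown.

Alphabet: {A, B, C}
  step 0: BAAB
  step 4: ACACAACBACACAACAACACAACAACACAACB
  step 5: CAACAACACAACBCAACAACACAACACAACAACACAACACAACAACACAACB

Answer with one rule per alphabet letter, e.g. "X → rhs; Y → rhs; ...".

  step 4 ⇒ step 5: ACACAACBACACAACAACACAACAACACAACB ⇒ CA·A·CA·A·CA·CA·A·CB·CA·A·CA·A·CA·CA·A·CA·CA·A·CA·A·CA·CA·A·CA·CA·A·CA·A·CA·CA·A·CB
    A ↦ CA
    B ↦ CB
    C ↦ A

A->CA, B->CB, C->A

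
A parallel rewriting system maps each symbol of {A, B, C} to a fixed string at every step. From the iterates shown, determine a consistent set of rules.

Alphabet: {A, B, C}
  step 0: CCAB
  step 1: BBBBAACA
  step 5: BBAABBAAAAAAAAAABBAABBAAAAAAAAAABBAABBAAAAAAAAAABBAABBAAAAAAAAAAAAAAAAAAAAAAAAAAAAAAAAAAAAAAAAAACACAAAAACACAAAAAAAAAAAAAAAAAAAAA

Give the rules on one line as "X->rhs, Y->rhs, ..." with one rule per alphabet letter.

A->AA, B->CA, C->BB

  step 0 ⇒ step 1: CCAB ⇒ BB·BB·AA·CA
    A ↦ AA
    B ↦ CA
    C ↦ BB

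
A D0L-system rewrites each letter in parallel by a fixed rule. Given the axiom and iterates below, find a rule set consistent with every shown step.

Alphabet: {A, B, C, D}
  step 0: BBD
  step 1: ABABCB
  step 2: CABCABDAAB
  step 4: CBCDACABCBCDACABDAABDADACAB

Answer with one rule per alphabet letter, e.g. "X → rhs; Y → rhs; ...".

A->C, B->AB, C->DA, D->CB

  step 1 ⇒ step 2: ABABCB ⇒ C·AB·C·AB·DA·AB
    A ↦ C
    B ↦ AB
    C ↦ DA
  step 0 ⇒ step 1: BBD ⇒ AB·AB·CB
    D ↦ CB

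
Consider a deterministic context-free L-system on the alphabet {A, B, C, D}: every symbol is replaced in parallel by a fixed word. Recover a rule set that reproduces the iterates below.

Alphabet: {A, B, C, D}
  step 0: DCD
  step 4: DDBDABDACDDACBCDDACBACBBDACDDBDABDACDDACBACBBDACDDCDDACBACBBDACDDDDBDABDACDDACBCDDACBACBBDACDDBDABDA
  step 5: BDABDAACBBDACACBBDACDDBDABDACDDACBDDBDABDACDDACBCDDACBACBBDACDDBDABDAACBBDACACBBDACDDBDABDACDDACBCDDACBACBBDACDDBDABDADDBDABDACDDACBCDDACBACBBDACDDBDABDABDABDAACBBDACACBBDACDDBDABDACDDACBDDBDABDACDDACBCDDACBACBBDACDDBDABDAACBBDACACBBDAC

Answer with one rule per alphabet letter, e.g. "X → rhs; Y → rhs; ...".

A->C, B->ACB, C->DD, D->BDA

  step 4 ⇒ step 5: DDBDABDACDDACBCDDACBACBBDACDDBDABDACDDACBACBBDACDDCDDACBACBBDACDDDDBDABDACDDACBCDDACBACBBDACDDBDABDA ⇒ BDA·BDA·ACB·BDA·C·ACB·BDA·C·DD·BDA·BDA·C·DD·ACB·DD·BDA·BDA·C·DD·ACB·C·DD·ACB·ACB·BDA·C·DD·BDA·BDA·ACB·BDA·C·ACB·BDA·C·DD·BDA·BDA·C·DD·ACB·C·DD·ACB·ACB·BDA·C·DD·BDA·BDA·DD·BDA·BDA·C·DD·ACB·C·DD·ACB·ACB·BDA·C·DD·BDA·BDA·BDA·BDA·ACB·BDA·C·ACB·BDA·C·DD·BDA·BDA·C·DD·ACB·DD·BDA·BDA·C·DD·ACB·C·DD·ACB·ACB·BDA·C·DD·BDA·BDA·ACB·BDA·C·ACB·BDA·C
    A ↦ C
    B ↦ ACB
    C ↦ DD
    D ↦ BDA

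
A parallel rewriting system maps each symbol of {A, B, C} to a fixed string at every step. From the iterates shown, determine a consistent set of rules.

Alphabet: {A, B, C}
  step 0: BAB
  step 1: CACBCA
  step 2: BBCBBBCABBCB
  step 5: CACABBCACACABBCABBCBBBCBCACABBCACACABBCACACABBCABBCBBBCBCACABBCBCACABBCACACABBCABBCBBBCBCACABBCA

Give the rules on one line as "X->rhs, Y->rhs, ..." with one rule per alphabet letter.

A->CB, B->CA, C->BB

  step 1 ⇒ step 2: CACBCA ⇒ BB·CB·BB·CA·BB·CB
    A ↦ CB
    B ↦ CA
    C ↦ BB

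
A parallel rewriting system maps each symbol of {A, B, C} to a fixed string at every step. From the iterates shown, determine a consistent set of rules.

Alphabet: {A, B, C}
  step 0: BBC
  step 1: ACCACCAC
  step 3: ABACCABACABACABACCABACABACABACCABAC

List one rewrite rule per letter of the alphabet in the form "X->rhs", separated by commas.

  step 0 ⇒ step 1: BBC ⇒ ACC·ACC·AC
    B ↦ ACC
    C ↦ AC
    A ↦ AB  (constrained at step 1)

A->AB, B->ACC, C->AC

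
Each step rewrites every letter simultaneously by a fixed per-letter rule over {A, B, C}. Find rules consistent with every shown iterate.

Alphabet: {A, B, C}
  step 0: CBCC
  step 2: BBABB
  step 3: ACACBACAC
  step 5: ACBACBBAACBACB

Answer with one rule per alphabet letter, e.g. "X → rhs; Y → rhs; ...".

  step 2 ⇒ step 3: BBABB ⇒ AC·AC·B·AC·AC
    A ↦ B
    B ↦ AC
    C ↦ A  (constrained at step 0)

A->B, B->AC, C->A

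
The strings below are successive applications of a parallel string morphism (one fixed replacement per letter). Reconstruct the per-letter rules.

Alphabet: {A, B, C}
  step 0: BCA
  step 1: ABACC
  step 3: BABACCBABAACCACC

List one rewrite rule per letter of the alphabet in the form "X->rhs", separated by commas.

  step 0 ⇒ step 1: BCA ⇒ A·BA·CC
    A ↦ CC
    B ↦ A
    C ↦ BA

A->CC, B->A, C->BA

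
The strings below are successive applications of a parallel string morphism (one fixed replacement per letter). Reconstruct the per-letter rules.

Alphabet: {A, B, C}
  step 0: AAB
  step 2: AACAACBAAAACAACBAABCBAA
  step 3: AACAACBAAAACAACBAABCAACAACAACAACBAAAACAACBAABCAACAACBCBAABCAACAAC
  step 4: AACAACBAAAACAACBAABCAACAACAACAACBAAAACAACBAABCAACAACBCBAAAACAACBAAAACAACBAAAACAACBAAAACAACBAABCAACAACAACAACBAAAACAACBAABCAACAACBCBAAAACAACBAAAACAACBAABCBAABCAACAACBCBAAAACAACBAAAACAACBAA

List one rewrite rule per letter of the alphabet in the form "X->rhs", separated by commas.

A->AAC, B->BC, C->BAA

  step 3 ⇒ step 4: AACAACBAAAACAACBAABCAACAACAACAACBAAAACAACBAABCAACAACBCBAABCAACAAC ⇒ AAC·AAC·BAA·AAC·AAC·BAA·BC·AAC·AAC·AAC·AAC·BAA·AAC·AAC·BAA·BC·AAC·AAC·BC·BAA·AAC·AAC·BAA·AAC·AAC·BAA·AAC·AAC·BAA·AAC·AAC·BAA·BC·AAC·AAC·AAC·AAC·BAA·AAC·AAC·BAA·BC·AAC·AAC·BC·BAA·AAC·AAC·BAA·AAC·AAC·BAA·BC·BAA·BC·AAC·AAC·BC·BAA·AAC·AAC·BAA·AAC·AAC·BAA
    A ↦ AAC
    B ↦ BC
    C ↦ BAA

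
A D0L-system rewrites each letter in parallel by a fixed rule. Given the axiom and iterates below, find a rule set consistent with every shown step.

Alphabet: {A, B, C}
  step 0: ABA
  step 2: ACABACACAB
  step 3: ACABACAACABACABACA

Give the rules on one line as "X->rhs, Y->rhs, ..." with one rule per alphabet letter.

  step 2 ⇒ step 3: ACABACACAB ⇒ AC·AB·AC·A·AC·AB·AC·AB·AC·A
    A ↦ AC
    B ↦ A
    C ↦ AB

A->AC, B->A, C->AB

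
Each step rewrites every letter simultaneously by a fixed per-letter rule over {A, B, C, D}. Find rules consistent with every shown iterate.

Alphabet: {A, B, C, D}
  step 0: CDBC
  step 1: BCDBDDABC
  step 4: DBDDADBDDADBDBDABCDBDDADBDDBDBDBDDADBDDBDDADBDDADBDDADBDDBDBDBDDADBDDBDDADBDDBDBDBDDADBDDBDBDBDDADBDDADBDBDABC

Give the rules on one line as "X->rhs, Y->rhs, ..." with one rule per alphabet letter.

  step 0 ⇒ step 1: CDBC ⇒ BC·DBD·DA·BC
    B ↦ DA
    C ↦ BC
    D ↦ DBD
    A ↦ B  (constrained at step 1)

A->B, B->DA, C->BC, D->DBD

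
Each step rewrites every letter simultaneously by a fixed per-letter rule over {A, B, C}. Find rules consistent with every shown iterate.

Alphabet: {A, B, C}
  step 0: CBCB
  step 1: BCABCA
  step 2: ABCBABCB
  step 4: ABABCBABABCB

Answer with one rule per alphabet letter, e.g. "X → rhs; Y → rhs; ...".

  step 1 ⇒ step 2: BCABCA ⇒ A·BC·B·A·BC·B
    A ↦ B
    B ↦ A
    C ↦ BC

A->B, B->A, C->BC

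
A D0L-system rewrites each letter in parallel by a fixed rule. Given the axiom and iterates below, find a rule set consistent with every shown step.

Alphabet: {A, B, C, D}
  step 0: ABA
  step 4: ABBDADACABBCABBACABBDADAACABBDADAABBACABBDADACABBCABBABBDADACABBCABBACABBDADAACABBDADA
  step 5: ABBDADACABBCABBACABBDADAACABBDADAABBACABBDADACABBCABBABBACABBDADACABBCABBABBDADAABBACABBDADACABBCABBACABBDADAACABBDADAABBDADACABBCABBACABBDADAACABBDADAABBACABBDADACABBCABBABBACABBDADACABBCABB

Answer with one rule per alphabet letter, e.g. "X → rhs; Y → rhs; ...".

  step 4 ⇒ step 5: ABBDADACABBCABBACABBDADAACABBDADAABBACABBDADACABBCABBABBDADACABBCABBACABBDADAACABBDADA ⇒ ABB·DA·DA·C·ABB·C·ABB·AC·ABB·DA·DA·AC·ABB·DA·DA·ABB·AC·ABB·DA·DA·C·ABB·C·ABB·ABB·AC·ABB·DA·DA·C·ABB·C·ABB·ABB·DA·DA·ABB·AC·ABB·DA·DA·C·ABB·C·ABB·AC·ABB·DA·DA·AC·ABB·DA·DA·ABB·DA·DA·C·ABB·C·ABB·AC·ABB·DA·DA·AC·ABB·DA·DA·ABB·AC·ABB·DA·DA·C·ABB·C·ABB·ABB·AC·ABB·DA·DA·C·ABB·C·ABB
    A ↦ ABB
    B ↦ DA
    C ↦ AC
    D ↦ C

A->ABB, B->DA, C->AC, D->C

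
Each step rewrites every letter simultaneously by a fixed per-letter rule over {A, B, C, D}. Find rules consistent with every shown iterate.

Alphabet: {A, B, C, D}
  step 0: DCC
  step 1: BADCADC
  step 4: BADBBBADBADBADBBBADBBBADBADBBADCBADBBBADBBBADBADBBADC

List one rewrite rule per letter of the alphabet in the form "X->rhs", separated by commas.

A->B, B->BAD, C->ADC, D->B

  step 0 ⇒ step 1: DCC ⇒ B·ADC·ADC
    C ↦ ADC
    D ↦ B
    A ↦ B  (constrained at step 1)
    B ↦ BAD  (constrained at step 1)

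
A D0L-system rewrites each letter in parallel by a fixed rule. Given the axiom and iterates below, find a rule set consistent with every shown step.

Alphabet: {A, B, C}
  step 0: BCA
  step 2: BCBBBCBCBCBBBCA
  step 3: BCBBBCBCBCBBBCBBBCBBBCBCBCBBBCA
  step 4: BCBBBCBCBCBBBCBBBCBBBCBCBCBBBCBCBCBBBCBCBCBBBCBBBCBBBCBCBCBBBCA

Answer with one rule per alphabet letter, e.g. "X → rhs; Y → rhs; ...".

A->BCA, B->BC, C->BB

  step 3 ⇒ step 4: BCBBBCBCBCBBBCBBBCBBBCBCBCBBBCA ⇒ BC·BB·BC·BC·BC·BB·BC·BB·BC·BB·BC·BC·BC·BB·BC·BC·BC·BB·BC·BC·BC·BB·BC·BB·BC·BB·BC·BC·BC·BB·BCA
    A ↦ BCA
    B ↦ BC
    C ↦ BB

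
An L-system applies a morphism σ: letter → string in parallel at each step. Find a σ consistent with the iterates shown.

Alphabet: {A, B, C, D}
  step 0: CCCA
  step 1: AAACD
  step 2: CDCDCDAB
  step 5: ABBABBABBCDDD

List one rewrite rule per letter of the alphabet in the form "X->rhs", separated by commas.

A->CD, B->D, C->A, D->B

  step 1 ⇒ step 2: AAACD ⇒ CD·CD·CD·A·B
    A ↦ CD
    C ↦ A
    D ↦ B
    B ↦ D  (constrained at step 2)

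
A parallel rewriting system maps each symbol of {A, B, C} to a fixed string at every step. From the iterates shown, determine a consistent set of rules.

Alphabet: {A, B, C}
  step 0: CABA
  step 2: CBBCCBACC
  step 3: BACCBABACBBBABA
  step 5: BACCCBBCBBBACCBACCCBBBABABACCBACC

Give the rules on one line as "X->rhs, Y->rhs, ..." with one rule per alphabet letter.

A->BB, B->C, C->BA

  step 2 ⇒ step 3: CBBCCBACC ⇒ BA·C·C·BA·BA·C·BB·BA·BA
    A ↦ BB
    B ↦ C
    C ↦ BA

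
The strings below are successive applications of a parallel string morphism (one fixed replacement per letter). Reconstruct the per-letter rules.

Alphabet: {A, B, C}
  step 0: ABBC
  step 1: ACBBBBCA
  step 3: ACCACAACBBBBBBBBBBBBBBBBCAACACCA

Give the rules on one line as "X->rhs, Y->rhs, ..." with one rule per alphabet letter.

  step 0 ⇒ step 1: ABBC ⇒ AC·BB·BB·CA
    A ↦ AC
    B ↦ BB
    C ↦ CA

A->AC, B->BB, C->CA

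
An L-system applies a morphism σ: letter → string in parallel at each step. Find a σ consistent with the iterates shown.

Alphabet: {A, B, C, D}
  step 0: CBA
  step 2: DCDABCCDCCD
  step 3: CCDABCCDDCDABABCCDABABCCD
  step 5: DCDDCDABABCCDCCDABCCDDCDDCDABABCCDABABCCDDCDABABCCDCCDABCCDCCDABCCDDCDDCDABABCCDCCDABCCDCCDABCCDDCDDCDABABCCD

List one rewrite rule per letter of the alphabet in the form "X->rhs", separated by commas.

A->D, B->CD, C->AB, D->CCD

  step 2 ⇒ step 3: DCDABCCDCCD ⇒ CCD·AB·CCD·D·CD·AB·AB·CCD·AB·AB·CCD
    A ↦ D
    B ↦ CD
    C ↦ AB
    D ↦ CCD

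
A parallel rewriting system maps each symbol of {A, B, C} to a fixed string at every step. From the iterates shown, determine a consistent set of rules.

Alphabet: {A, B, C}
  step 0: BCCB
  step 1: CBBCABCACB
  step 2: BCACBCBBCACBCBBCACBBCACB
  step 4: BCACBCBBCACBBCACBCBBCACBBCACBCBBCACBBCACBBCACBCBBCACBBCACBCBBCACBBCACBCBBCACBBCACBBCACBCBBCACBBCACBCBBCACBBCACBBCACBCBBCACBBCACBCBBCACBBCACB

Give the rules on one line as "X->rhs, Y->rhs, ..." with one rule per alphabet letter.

  step 1 ⇒ step 2: CBBCABCACB ⇒ BCA·CB·CB·BCA·CB·CB·BCA·CB·BCA·CB
    A ↦ CB
    B ↦ CB
    C ↦ BCA

A->CB, B->CB, C->BCA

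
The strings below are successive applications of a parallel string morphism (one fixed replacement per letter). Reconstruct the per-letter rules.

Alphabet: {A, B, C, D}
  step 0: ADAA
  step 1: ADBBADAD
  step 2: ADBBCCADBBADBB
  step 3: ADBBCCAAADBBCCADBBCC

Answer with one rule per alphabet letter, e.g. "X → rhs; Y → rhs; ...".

A->AD, B->C, C->A, D->BB

  step 2 ⇒ step 3: ADBBCCADBBADBB ⇒ AD·BB·C·C·A·A·AD·BB·C·C·AD·BB·C·C
    A ↦ AD
    B ↦ C
    C ↦ A
    D ↦ BB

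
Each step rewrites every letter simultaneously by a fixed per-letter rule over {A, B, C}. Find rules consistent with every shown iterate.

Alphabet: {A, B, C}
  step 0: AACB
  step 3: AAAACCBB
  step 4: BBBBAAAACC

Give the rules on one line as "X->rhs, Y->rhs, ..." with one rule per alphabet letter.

  step 3 ⇒ step 4: AAAACCBB ⇒ B·B·B·B·AA·AA·C·C
    A ↦ B
    B ↦ C
    C ↦ AA

A->B, B->C, C->AA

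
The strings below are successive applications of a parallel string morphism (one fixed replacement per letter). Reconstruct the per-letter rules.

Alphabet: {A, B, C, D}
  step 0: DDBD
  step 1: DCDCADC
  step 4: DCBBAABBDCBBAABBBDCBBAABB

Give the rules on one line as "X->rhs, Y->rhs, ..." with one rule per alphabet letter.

A->B, B->A, C->BB, D->DC

  step 0 ⇒ step 1: DDBD ⇒ DC·DC·A·DC
    B ↦ A
    D ↦ DC
    A ↦ B  (constrained at step 1)
    C ↦ BB  (constrained at step 1)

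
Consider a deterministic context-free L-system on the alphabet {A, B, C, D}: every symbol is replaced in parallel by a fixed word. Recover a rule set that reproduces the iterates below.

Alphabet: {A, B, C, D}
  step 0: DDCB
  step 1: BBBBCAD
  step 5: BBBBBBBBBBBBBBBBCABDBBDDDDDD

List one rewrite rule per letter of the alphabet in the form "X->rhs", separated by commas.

  step 0 ⇒ step 1: DDCB ⇒ BB·BB·CA·D
    B ↦ D
    C ↦ CA
    D ↦ BB
    A ↦ B  (constrained at step 1)

A->B, B->D, C->CA, D->BB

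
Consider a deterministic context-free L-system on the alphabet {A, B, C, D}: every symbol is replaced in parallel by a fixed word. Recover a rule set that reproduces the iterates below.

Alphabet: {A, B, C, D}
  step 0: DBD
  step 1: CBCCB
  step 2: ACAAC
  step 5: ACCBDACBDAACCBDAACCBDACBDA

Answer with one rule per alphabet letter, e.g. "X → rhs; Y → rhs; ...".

  step 1 ⇒ step 2: CBCCB ⇒ A·C·A·A·C
    B ↦ C
    C ↦ A
    A ↦ DA  (constrained at step 2)
  step 0 ⇒ step 1: DBD ⇒ CB·C·CB
    D ↦ CB

A->DA, B->C, C->A, D->CB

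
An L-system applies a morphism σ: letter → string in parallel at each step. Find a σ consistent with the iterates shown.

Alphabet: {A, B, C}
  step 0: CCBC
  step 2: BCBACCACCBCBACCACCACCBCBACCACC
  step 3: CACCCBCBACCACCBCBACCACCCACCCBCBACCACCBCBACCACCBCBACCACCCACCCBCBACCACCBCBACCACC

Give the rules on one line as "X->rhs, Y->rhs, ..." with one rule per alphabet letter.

A->BCB, B->C, C->ACC

  step 2 ⇒ step 3: BCBACCACCBCBACCACCACCBCBACCACC ⇒ C·ACC·C·BCB·ACC·ACC·BCB·ACC·ACC·C·ACC·C·BCB·ACC·ACC·BCB·ACC·ACC·BCB·ACC·ACC·C·ACC·C·BCB·ACC·ACC·BCB·ACC·ACC
    A ↦ BCB
    B ↦ C
    C ↦ ACC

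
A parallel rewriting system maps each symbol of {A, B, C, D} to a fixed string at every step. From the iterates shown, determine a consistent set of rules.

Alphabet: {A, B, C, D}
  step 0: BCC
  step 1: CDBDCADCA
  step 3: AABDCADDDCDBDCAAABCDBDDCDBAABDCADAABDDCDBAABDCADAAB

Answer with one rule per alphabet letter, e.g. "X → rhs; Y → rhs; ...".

A->D, B->CDB, C->DCA, D->AAB

  step 0 ⇒ step 1: BCC ⇒ CDB·DCA·DCA
    B ↦ CDB
    C ↦ DCA
    A ↦ D  (constrained at step 1)
    D ↦ AAB  (constrained at step 1)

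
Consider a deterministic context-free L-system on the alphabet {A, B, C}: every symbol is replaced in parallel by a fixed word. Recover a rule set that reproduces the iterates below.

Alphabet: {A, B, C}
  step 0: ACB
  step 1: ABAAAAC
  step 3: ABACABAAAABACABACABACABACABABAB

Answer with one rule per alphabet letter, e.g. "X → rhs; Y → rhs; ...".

  step 0 ⇒ step 1: ACB ⇒ AB·AAA·AC
    A ↦ AB
    B ↦ AC
    C ↦ AAA

A->AB, B->AC, C->AAA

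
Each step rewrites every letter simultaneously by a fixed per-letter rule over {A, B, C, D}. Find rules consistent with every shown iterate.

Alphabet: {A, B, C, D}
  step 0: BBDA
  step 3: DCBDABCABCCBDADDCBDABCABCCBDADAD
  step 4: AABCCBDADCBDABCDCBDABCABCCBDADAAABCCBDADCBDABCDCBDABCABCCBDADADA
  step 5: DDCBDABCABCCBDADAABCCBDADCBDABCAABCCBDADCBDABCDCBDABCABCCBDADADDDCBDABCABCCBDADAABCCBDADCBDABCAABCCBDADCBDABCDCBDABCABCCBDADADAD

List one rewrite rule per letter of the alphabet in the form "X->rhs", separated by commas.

  step 4 ⇒ step 5: AABCCBDADCBDABCDCBDABCABCCBDADAAABCCBDADCBDABCDCBDABCABCCBDADADA ⇒ D·D·CBD·ABC·ABC·CBD·A·D·A·ABC·CBD·A·D·CBD·ABC·A·ABC·CBD·A·D·CBD·ABC·D·CBD·ABC·ABC·CBD·A·D·A·D·D·D·CBD·ABC·ABC·CBD·A·D·A·ABC·CBD·A·D·CBD·ABC·A·ABC·CBD·A·D·CBD·ABC·D·CBD·ABC·ABC·CBD·A·D·A·D·A·D
    A ↦ D
    B ↦ CBD
    C ↦ ABC
    D ↦ A

A->D, B->CBD, C->ABC, D->A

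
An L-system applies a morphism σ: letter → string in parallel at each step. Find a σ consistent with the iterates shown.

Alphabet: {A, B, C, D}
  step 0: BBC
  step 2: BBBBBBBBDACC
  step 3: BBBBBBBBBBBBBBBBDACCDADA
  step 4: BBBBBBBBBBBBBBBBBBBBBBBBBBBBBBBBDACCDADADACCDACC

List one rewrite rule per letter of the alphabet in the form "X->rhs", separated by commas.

A->CC, B->BB, C->DA, D->DA

  step 3 ⇒ step 4: BBBBBBBBBBBBBBBBDACCDADA ⇒ BB·BB·BB·BB·BB·BB·BB·BB·BB·BB·BB·BB·BB·BB·BB·BB·DA·CC·DA·DA·DA·CC·DA·CC
    A ↦ CC
    B ↦ BB
    C ↦ DA
    D ↦ DA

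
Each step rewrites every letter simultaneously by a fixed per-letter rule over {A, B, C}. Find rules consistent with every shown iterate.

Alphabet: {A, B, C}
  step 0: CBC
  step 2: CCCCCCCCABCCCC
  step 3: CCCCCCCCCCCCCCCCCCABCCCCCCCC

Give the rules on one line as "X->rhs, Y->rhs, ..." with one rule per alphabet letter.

  step 2 ⇒ step 3: CCCCCCCCABCCCC ⇒ CC·CC·CC·CC·CC·CC·CC·CC·C·CAB·CC·CC·CC·CC
    A ↦ C
    B ↦ CAB
    C ↦ CC

A->C, B->CAB, C->CC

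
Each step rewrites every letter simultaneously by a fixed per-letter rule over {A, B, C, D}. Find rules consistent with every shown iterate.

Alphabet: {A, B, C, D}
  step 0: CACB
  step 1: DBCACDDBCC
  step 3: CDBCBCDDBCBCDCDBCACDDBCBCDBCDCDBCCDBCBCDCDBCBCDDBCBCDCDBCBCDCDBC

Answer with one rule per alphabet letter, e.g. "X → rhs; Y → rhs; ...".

A->ACD, B->C, C->DBC, D->BCD

  step 0 ⇒ step 1: CACB ⇒ DBC·ACD·DBC·C
    A ↦ ACD
    B ↦ C
    C ↦ DBC
    D ↦ BCD  (constrained at step 1)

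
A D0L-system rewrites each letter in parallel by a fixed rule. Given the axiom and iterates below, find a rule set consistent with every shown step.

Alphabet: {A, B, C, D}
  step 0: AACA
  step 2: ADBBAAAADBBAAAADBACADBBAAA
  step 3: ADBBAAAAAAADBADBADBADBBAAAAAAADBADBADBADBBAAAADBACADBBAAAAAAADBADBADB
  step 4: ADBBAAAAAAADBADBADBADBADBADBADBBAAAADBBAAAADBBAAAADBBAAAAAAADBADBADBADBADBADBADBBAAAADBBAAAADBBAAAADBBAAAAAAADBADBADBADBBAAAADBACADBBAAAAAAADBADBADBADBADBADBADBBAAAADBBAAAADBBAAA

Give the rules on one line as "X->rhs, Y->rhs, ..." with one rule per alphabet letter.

  step 3 ⇒ step 4: ADBBAAAAAAADBADBADBADBBAAAAAAADBADBADBADBBAAAADBACADBBAAAAAAADBADBADB ⇒ ADB·B·AAA·AAA·ADB·ADB·ADB·ADB·ADB·ADB·ADB·B·AAA·ADB·B·AAA·ADB·B·AAA·ADB·B·AAA·AAA·ADB·ADB·ADB·ADB·ADB·ADB·ADB·B·AAA·ADB·B·AAA·ADB·B·AAA·ADB·B·AAA·AAA·ADB·ADB·ADB·ADB·B·AAA·ADB·AC·ADB·B·AAA·AAA·ADB·ADB·ADB·ADB·ADB·ADB·ADB·B·AAA·ADB·B·AAA·ADB·B·AAA
    A ↦ ADB
    B ↦ AAA
    C ↦ AC
    D ↦ B

A->ADB, B->AAA, C->AC, D->B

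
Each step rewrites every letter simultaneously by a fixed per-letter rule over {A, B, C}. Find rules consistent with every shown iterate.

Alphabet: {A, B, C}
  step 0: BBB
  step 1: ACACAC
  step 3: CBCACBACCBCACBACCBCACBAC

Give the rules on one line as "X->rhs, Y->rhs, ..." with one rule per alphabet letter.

A->CA, B->AC, C->CB

  step 0 ⇒ step 1: BBB ⇒ AC·AC·AC
    B ↦ AC
    A ↦ CA  (constrained at step 1)
    C ↦ CB  (constrained at step 1)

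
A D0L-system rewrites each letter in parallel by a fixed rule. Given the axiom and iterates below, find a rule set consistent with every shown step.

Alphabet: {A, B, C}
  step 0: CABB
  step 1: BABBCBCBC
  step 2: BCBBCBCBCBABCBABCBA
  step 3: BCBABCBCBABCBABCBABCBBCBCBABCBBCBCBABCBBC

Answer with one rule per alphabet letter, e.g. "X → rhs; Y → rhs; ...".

  step 2 ⇒ step 3: BCBBCBCBCBABCBABCBA ⇒ BC·BA·BC·BC·BA·BC·BA·BC·BA·BC·BBC·BC·BA·BC·BBC·BC·BA·BC·BBC
    A ↦ BBC
    B ↦ BC
    C ↦ BA

A->BBC, B->BC, C->BA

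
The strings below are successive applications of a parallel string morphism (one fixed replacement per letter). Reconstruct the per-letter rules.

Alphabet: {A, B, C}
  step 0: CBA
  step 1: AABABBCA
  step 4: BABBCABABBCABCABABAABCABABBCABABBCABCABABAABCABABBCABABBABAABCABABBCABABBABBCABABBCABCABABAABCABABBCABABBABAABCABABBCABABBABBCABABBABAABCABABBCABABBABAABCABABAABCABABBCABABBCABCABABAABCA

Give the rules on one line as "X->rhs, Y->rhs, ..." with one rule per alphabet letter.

  step 0 ⇒ step 1: CBA ⇒ AA·BAB·BCA
    A ↦ BCA
    B ↦ BAB
    C ↦ AA

A->BCA, B->BAB, C->AA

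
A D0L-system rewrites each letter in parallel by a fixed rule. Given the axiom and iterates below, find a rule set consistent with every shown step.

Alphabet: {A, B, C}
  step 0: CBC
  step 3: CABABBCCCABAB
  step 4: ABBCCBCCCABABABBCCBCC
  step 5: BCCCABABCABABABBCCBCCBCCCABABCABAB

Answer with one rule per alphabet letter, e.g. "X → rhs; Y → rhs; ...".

A->BC, B->C, C->AB

  step 4 ⇒ step 5: ABBCCBCCCABABABBCCBCC ⇒ BC·C·C·AB·AB·C·AB·AB·AB·BC·C·BC·C·BC·C·C·AB·AB·C·AB·AB
    A ↦ BC
    B ↦ C
    C ↦ AB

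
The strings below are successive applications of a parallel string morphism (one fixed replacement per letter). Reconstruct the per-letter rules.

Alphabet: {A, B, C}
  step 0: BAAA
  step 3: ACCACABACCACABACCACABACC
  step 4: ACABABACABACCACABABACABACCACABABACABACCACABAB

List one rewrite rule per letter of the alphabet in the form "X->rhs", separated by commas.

  step 3 ⇒ step 4: ACCACABACCACABACCACABACC ⇒ AC·AB·AB·AC·AB·AC·C·AC·AB·AB·AC·AB·AC·C·AC·AB·AB·AC·AB·AC·C·AC·AB·AB
    A ↦ AC
    B ↦ C
    C ↦ AB

A->AC, B->C, C->AB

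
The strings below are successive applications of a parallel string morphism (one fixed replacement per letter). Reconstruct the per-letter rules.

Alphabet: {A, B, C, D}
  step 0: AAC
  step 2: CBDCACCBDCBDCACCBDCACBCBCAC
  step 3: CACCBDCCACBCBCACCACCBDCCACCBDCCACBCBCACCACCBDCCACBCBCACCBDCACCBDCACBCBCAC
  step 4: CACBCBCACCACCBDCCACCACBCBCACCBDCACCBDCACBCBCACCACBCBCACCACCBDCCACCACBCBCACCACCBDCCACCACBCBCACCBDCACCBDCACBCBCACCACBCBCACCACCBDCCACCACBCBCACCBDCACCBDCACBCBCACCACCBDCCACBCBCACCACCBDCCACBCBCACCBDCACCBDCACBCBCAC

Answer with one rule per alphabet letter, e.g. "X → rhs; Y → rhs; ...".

  step 3 ⇒ step 4: CACCBDCCACBCBCACCACCBDCCACCBDCCACBCBCACCACCBDCCACBCBCACCBDCACCBDCACBCBCAC ⇒ CAC·BCB·CAC·CAC·CBD·C·CAC·CAC·BCB·CAC·CBD·CAC·CBD·CAC·BCB·CAC·CAC·BCB·CAC·CAC·CBD·C·CAC·CAC·BCB·CAC·CAC·CBD·C·CAC·CAC·BCB·CAC·CBD·CAC·CBD·CAC·BCB·CAC·CAC·BCB·CAC·CAC·CBD·C·CAC·CAC·BCB·CAC·CBD·CAC·CBD·CAC·BCB·CAC·CAC·CBD·C·CAC·BCB·CAC·CAC·CBD·C·CAC·BCB·CAC·CBD·CAC·CBD·CAC·BCB·CAC
    A ↦ BCB
    B ↦ CBD
    C ↦ CAC
    D ↦ C

A->BCB, B->CBD, C->CAC, D->C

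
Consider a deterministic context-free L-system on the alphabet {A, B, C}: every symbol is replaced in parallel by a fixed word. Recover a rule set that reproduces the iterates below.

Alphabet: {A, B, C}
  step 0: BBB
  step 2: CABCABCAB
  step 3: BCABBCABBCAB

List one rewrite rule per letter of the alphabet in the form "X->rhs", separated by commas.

A->C, B->AB, C->B

  step 2 ⇒ step 3: CABCABCAB ⇒ B·C·AB·B·C·AB·B·C·AB
    A ↦ C
    B ↦ AB
    C ↦ B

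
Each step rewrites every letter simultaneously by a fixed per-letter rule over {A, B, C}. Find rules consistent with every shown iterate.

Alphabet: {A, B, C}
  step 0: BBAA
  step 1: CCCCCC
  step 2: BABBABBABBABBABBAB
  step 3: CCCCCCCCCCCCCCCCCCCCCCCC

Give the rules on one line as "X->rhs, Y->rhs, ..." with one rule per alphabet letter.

  step 2 ⇒ step 3: BABBABBABBABBABBAB ⇒ C·CC·C·C·CC·C·C·CC·C·C·CC·C·C·CC·C·C·CC·C
    A ↦ CC
    B ↦ C
  step 1 ⇒ step 2: CCCCCC ⇒ BAB·BAB·BAB·BAB·BAB·BAB
    C ↦ BAB

A->CC, B->C, C->BAB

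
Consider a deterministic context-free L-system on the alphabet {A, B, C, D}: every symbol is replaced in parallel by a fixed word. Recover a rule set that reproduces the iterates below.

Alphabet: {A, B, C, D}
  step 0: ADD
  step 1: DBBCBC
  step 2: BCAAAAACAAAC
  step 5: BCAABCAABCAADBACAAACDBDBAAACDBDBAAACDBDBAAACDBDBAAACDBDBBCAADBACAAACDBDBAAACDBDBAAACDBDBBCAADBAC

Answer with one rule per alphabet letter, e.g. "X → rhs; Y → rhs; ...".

A->DB, B->AA, C->AC, D->BC

  step 1 ⇒ step 2: DBBCBC ⇒ BC·AA·AA·AC·AA·AC
    B ↦ AA
    C ↦ AC
    D ↦ BC
  step 0 ⇒ step 1: ADD ⇒ DB·BC·BC
    A ↦ DB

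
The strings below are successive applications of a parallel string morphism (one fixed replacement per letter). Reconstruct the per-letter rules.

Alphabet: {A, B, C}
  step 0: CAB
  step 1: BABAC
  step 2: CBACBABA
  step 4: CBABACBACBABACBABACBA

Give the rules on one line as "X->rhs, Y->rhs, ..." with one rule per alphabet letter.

  step 1 ⇒ step 2: BABAC ⇒ C·BA·C·BA·BA
    A ↦ BA
    B ↦ C
    C ↦ BA

A->BA, B->C, C->BA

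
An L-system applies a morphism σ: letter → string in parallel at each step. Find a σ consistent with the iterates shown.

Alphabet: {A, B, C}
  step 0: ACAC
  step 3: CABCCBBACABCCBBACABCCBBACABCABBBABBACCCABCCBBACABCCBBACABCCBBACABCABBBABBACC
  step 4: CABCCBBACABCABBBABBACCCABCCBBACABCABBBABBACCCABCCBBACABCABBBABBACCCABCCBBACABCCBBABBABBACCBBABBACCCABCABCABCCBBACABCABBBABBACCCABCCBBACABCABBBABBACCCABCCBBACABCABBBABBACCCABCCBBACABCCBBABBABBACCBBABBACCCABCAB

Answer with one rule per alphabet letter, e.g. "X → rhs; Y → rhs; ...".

  step 3 ⇒ step 4: CABCCBBACABCCBBACABCCBBACABCABBBABBACCCABCCBBACABCCBBACABCCBBACABCABBBABBACC ⇒ CAB·CC·BBA·CAB·CAB·BBA·BBA·CC·CAB·CC·BBA·CAB·CAB·BBA·BBA·CC·CAB·CC·BBA·CAB·CAB·BBA·BBA·CC·CAB·CC·BBA·CAB·CC·BBA·BBA·BBA·CC·BBA·BBA·CC·CAB·CAB·CAB·CC·BBA·CAB·CAB·BBA·BBA·CC·CAB·CC·BBA·CAB·CAB·BBA·BBA·CC·CAB·CC·BBA·CAB·CAB·BBA·BBA·CC·CAB·CC·BBA·CAB·CC·BBA·BBA·BBA·CC·BBA·BBA·CC·CAB·CAB
    A ↦ CC
    B ↦ BBA
    C ↦ CAB

A->CC, B->BBA, C->CAB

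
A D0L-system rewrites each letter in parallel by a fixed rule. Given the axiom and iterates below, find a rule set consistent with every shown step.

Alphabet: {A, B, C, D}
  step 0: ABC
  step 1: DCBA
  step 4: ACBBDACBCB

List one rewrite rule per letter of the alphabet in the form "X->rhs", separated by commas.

  step 0 ⇒ step 1: ABC ⇒ D·CB·A
    A ↦ D
    B ↦ CB
    C ↦ A
    D ↦ B  (constrained at step 1)

A->D, B->CB, C->A, D->B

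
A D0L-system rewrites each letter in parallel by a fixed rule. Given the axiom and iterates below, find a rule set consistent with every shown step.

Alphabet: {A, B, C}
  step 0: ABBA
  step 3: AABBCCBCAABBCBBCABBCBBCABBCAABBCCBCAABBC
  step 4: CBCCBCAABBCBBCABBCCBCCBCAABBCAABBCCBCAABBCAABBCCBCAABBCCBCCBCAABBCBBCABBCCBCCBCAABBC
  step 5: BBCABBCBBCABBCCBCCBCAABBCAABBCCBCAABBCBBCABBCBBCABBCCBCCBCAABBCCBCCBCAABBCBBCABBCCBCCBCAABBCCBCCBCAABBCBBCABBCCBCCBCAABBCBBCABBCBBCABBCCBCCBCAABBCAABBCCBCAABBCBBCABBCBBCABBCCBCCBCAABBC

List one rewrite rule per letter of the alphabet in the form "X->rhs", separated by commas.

  step 4 ⇒ step 5: CBCCBCAABBCBBCABBCCBCCBCAABBCAABBCCBCAABBCAABBCCBCAABBCCBCCBCAABBCBBCABBCCBCCBCAABBC ⇒ BBC·A·BBC·BBC·A·BBC·CBC·CBC·A·A·BBC·A·A·BBC·CBC·A·A·BBC·BBC·A·BBC·BBC·A·BBC·CBC·CBC·A·A·BBC·CBC·CBC·A·A·BBC·BBC·A·BBC·CBC·CBC·A·A·BBC·CBC·CBC·A·A·BBC·BBC·A·BBC·CBC·CBC·A·A·BBC·BBC·A·BBC·BBC·A·BBC·CBC·CBC·A·A·BBC·A·A·BBC·CBC·A·A·BBC·BBC·A·BBC·BBC·A·BBC·CBC·CBC·A·A·BBC
    A ↦ CBC
    B ↦ A
    C ↦ BBC

A->CBC, B->A, C->BBC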